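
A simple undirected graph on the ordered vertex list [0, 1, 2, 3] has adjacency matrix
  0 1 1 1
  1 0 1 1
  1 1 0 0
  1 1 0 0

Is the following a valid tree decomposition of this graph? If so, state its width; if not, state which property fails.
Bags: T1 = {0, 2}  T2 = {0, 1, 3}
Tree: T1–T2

No — edge (1,2) lies in no bag.

A tree decomposition must satisfy three properties: every vertex lies in some bag; for every edge, both endpoints lie together in some bag; and for every vertex, the bags containing it form a connected subtree. Here edge (1,2) lies in no bag, so the decomposition is invalid.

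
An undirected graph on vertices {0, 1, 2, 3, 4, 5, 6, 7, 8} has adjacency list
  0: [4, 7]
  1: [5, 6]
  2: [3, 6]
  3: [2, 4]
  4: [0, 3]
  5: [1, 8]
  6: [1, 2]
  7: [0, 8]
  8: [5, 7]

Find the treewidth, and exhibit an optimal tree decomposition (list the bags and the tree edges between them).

Treewidth 2.
One optimal decomposition is:
Bags: B1 = {5, 7, 8}  B2 = {0, 5, 7}  B3 = {0, 4, 5}  B4 = {3, 4, 5}  B5 = {2, 3, 5}  B6 = {2, 5, 6}  B7 = {1, 5, 6}
Tree: B1–B2, B2–B3, B3–B4, B4–B5, B5–B6, B6–B7

The largest bag has 3 vertices, giving width 2; this decomposition certifies tw(G) ≤ 2. The edges 5–8–7–0–4–3–2–6–1–5 form a cycle, so G is not a tree and its treewidth is at least 2. Hence tw(G) = 2 exactly.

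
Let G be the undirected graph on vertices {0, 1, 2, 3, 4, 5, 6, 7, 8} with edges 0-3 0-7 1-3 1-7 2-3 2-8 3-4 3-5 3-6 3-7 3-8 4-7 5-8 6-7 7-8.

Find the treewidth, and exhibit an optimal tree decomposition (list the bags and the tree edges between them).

Treewidth 2.
Bags: B1 = {3, 5, 8}  B2 = {2, 3, 8}  B3 = {3, 7, 8}  B4 = {3, 6, 7}  B5 = {3, 4, 7}  B6 = {0, 3, 7}  B7 = {1, 3, 7}
Tree: B1–B2, B2–B3, B3–B4, B3–B5, B3–B6, B3–B7

The largest bag has 3 vertices, giving width 2; this decomposition certifies tw(G) ≤ 2. Conversely, {2, 3, 8} is a clique of size 3, and the vertices of any clique must share a bag in every tree decomposition; so some bag has ≥ 3 vertices and tw(G) ≥ 2. Therefore the treewidth is 2.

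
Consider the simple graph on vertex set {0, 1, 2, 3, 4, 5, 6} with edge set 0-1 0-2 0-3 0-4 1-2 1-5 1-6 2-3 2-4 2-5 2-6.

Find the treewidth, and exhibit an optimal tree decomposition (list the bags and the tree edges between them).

Every bag has size at most 3, so the width is 3 − 1 = 2 and tw(G) ≤ 2. On the other hand G contains the 3-clique {0, 1, 2}. A clique must lie in a single bag of any decomposition, so no decomposition can have width below 2. Hence tw(G) = 2 exactly.

Treewidth 2.
One optimal decomposition is:
Bags: B1 = {1, 2, 6}  B2 = {0, 1, 2}  B3 = {1, 2, 5}  B4 = {0, 2, 3}  B5 = {0, 2, 4}
Tree: B1–B2, B1–B3, B2–B4, B4–B5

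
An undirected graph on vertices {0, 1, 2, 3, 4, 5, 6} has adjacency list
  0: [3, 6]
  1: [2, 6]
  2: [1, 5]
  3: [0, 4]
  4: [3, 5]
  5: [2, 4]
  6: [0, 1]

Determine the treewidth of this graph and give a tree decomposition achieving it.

Treewidth 2.
One such decomposition:
Bags: B1 = {2, 4, 5}  B2 = {1, 2, 4}  B3 = {1, 4, 6}  B4 = {0, 4, 6}  B5 = {0, 3, 4}
Tree: B1–B2, B2–B3, B3–B4, B4–B5

Every bag has size at most 3, so the width is 3 − 1 = 2 and tw(G) ≤ 2. Since 4–5–2–1–6–0–3–4 is a cycle in G, G is not acyclic. Forests are exactly the graphs of treewidth ≤ 1, so tw(G) ≥ 2. Therefore the treewidth is 2.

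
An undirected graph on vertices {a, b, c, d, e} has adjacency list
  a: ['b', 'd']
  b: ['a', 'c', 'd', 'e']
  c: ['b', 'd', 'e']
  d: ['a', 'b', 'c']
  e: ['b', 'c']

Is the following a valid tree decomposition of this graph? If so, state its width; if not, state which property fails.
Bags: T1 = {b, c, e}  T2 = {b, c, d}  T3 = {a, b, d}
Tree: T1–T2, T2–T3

Yes; width 2.

Every vertex of G appears in some bag (union = {a, b, c, d, e}); every edge is covered by a bag; and for each vertex v the set of bags containing v is connected in the bag tree. The decomposition is therefore valid. The largest bag has 3 vertices, so the width is 2.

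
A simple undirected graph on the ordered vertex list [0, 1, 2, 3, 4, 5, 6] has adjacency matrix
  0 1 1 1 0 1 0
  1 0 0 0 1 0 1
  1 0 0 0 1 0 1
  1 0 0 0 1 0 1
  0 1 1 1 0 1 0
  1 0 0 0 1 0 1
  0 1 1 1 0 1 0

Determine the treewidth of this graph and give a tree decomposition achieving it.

Treewidth 3.
One such decomposition:
Bags: B1 = {0, 1, 4, 6}  B2 = {0, 3, 4, 6}  B3 = {0, 2, 4, 6}  B4 = {0, 4, 5, 6}
Tree: B1–B2, B2–B3, B3–B4

The largest bag has 4 vertices, giving width 3; this decomposition certifies tw(G) ≤ 3. For the lower bound: the 4 vertex sets {1,6}, {3,4}, {0}, {2} are disjoint, each induces a connected subgraph, and every pair is joined by at least one edge of G. Contracting each set to a single vertex therefore yields K_{4} as a minor, and since treewidth is minor-monotone, tw(G) ≥ tw(K_{4}) = 3. Therefore the treewidth is 3.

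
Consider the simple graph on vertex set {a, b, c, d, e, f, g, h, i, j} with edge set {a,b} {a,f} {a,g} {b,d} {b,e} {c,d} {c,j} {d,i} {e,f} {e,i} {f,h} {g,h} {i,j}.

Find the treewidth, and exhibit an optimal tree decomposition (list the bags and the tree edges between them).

Treewidth 2.
Bags: B1 = {c, d, j}  B2 = {d, i, j}  B3 = {b, d, i}  B4 = {b, e, i}  B5 = {a, b, e}  B6 = {a, e, f}  B7 = {a, f, g}  B8 = {f, g, h}
Tree: B1–B2, B2–B3, B3–B4, B4–B5, B5–B6, B6–B7, B7–B8

Every bag has size at most 3, so the width is 3 − 1 = 2 and tw(G) ≤ 2. For the lower bound, G contains the cycle c–j–i–d–c, so G is not a forest; only forests have treewidth ≤ 1, hence tw(G) ≥ 2. Hence tw(G) = 2 exactly.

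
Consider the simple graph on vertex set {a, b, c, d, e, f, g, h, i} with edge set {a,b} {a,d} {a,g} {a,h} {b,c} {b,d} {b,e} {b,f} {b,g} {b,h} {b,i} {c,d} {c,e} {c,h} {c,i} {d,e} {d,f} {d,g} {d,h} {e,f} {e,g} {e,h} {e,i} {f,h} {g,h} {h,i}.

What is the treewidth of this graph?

4

A width-4 tree decomposition is:
Bags: B1 = {b, c, e, h, i}  B2 = {b, c, d, e, h}  B3 = {b, d, e, g, h}  B4 = {b, d, e, f, h}  B5 = {a, b, d, g, h}
Tree: B1–B2, B2–B3, B2–B4, B3–B5
Each bag holds 5 vertices, so the decomposition has width 4, which upper-bounds the treewidth. On the other hand G contains the 5-clique {b, d, e, g, h}. A clique must lie in a single bag of any decomposition, so no decomposition can have width below 4. The upper and lower bounds meet at 4, so that is the treewidth.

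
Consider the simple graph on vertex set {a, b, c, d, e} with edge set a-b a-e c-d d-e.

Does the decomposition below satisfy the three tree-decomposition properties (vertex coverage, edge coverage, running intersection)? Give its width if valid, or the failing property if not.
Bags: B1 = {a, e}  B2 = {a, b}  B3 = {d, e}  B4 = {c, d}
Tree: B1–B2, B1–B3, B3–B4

Yes; width 1.

Checking the three conditions: (i) the bags cover all of {a, b, c, d, e}; (ii) for each edge, some bag contains both endpoints; (iii) the bags containing any fixed vertex form a subtree. All hold, so the decomposition is valid with width 2 − 1 = 1.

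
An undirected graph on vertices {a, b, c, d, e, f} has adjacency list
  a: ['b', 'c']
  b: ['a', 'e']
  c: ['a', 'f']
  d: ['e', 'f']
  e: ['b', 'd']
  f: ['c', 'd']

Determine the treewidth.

A width-2 tree decomposition is:
Bags: B1 = {a, b, c}  B2 = {b, c, e}  B3 = {c, d, e}  B4 = {c, d, f}
Tree: B1–B2, B2–B3, B3–B4
Every bag has size at most 3, so the width is 3 − 1 = 2 and tw(G) ≤ 2. Since c–a–b–e–d–f–c is a cycle in G, G is not acyclic. Forests are exactly the graphs of treewidth ≤ 1, so tw(G) ≥ 2. Hence tw(G) = 2 exactly.

2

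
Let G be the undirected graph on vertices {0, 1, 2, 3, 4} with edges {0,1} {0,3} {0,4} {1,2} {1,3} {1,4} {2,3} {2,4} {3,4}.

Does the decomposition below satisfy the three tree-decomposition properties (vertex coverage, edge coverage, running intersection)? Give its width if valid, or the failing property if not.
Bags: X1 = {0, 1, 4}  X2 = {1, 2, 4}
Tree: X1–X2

No — vertex 3 appears in no bag.

A tree decomposition must satisfy three properties: every vertex lies in some bag; for every edge, both endpoints lie together in some bag; and for every vertex, the bags containing it form a connected subtree. Here vertex 3 appears in no bag, so the decomposition is invalid.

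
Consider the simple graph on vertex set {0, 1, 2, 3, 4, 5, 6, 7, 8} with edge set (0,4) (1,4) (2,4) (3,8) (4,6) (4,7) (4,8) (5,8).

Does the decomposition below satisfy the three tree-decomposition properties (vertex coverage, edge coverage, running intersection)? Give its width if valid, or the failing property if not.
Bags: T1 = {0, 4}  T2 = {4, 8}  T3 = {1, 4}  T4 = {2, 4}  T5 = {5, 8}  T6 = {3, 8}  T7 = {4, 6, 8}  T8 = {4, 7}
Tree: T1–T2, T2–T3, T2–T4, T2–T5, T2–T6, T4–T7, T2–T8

No — bags containing vertex 8 are not connected in the tree.

A tree decomposition must satisfy three properties: every vertex lies in some bag; for every edge, both endpoints lie together in some bag; and for every vertex, the bags containing it form a connected subtree. Here bags containing vertex 8 are not connected in the tree, so the decomposition is invalid.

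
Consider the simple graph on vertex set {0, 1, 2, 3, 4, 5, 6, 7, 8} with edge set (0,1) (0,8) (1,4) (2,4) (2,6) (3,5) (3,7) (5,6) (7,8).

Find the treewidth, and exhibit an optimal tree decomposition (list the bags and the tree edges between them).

Each bag holds 3 vertices, so the decomposition has width 2, which upper-bounds the treewidth. For the lower bound, G contains the cycle 2–6–5–3–7–8–0–1–4–2, so G is not a forest; only forests have treewidth ≤ 1, hence tw(G) ≥ 2. Hence tw(G) = 2 exactly.

Treewidth 2.
One optimal decomposition is:
Bags: B1 = {2, 5, 6}  B2 = {2, 3, 5}  B3 = {2, 3, 7}  B4 = {2, 7, 8}  B5 = {0, 2, 8}  B6 = {0, 1, 2}  B7 = {1, 2, 4}
Tree: B1–B2, B2–B3, B3–B4, B4–B5, B5–B6, B6–B7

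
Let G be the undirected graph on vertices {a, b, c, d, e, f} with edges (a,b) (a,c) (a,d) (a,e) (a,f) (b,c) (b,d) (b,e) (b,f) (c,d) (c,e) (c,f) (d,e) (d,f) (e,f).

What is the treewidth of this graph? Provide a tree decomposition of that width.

Treewidth 5.
Bags: B1 = {a, b, c, d, e, f}
Tree: (single bag)

A single bag containing all 6 vertices is trivially a valid decomposition of width 5. On the other hand G contains the 6-clique {a, b, c, d, e, f}. A clique must lie in a single bag of any decomposition, so no decomposition can have width below 5. Hence tw(G) = 5 exactly.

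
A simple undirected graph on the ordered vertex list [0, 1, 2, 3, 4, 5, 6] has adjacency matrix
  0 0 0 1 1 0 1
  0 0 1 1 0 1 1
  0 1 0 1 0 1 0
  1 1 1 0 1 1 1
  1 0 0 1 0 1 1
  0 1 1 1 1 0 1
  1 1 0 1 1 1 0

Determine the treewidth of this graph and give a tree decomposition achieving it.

Each bag holds 4 vertices, so the decomposition has width 3, which upper-bounds the treewidth. Conversely, {0, 3, 4, 6} is a clique of size 4, and the vertices of any clique must share a bag in every tree decomposition; so some bag has ≥ 4 vertices and tw(G) ≥ 3. Hence tw(G) = 3 exactly.

Treewidth 3.
One optimal decomposition is:
Bags: B1 = {1, 2, 3, 5}  B2 = {1, 3, 5, 6}  B3 = {3, 4, 5, 6}  B4 = {0, 3, 4, 6}
Tree: B1–B2, B2–B3, B3–B4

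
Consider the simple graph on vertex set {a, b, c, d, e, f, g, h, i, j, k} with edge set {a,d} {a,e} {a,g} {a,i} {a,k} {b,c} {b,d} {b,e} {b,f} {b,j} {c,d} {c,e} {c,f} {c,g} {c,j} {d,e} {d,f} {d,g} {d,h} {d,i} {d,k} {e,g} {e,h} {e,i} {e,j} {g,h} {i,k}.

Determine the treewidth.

3

A width-3 tree decomposition is:
Bags: B1 = {b, c, d, e}  B2 = {c, d, e, g}  B3 = {b, c, d, f}  B4 = {d, e, g, h}  B5 = {b, c, e, j}  B6 = {a, d, e, g}  B7 = {a, d, e, i}  B8 = {a, d, i, k}
Tree: B1–B2, B1–B3, B2–B4, B1–B5, B4–B6, B6–B7, B7–B8
Every bag has size at most 4, so the width is 4 − 1 = 3 and tw(G) ≤ 3. On the other hand G contains the 4-clique {d, e, g, h}. A clique must lie in a single bag of any decomposition, so no decomposition can have width below 3. Hence tw(G) = 3 exactly.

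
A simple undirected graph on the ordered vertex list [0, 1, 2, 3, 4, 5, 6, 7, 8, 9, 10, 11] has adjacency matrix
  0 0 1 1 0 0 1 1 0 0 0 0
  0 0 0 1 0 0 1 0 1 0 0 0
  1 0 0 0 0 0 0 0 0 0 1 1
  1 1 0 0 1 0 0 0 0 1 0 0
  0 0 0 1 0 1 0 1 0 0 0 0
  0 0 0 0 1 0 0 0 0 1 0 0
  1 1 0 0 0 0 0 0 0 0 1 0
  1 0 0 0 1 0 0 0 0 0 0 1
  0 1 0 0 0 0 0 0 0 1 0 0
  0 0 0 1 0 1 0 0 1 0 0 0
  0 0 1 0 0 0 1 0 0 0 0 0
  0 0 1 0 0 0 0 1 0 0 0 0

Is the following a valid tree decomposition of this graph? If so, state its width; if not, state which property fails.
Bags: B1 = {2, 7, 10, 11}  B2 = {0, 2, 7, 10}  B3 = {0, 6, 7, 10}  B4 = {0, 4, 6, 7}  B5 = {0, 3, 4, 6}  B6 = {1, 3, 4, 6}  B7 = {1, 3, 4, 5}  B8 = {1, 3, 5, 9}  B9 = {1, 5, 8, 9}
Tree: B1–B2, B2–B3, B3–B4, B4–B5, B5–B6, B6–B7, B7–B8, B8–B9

Vertex coverage: the bags together contain {0, 1, 2, 3, 4, 5, 6, 7, 8, 9, 10, 11}, the full vertex set. Edge coverage: each edge of G has both endpoints in at least one bag. Running intersection: for every vertex, the bags containing it form a connected subtree. All three properties hold, so this is a valid tree decomposition of width max|bag| − 1 = 3, and hence tw(G) ≤ 3.

Yes; width 3.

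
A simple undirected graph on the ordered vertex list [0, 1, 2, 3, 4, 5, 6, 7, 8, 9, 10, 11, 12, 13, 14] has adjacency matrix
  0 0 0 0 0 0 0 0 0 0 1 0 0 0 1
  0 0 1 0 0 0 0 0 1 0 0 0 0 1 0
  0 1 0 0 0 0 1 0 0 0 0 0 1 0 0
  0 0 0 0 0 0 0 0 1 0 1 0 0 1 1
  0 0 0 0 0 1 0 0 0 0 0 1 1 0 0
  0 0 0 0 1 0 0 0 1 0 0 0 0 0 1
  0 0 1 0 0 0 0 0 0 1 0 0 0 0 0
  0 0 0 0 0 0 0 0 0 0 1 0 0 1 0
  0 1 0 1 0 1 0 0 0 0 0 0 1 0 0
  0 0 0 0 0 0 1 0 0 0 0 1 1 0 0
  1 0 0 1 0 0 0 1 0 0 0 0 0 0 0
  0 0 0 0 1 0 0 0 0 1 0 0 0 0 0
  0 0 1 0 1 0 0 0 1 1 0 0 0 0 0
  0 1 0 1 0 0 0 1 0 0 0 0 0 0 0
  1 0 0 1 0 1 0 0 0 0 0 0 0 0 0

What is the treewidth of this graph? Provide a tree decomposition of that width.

The largest bag has 4 vertices, giving width 3; this decomposition certifies tw(G) ≤ 3. For the lower bound: the 4 vertex sets {6,9,11}, {2}, {12}, {1,4,5,8} are disjoint, each induces a connected subgraph, and every pair is joined by at least one edge of G. Contracting each set to a single vertex therefore yields K_{4} as a minor, and since treewidth is minor-monotone, tw(G) ≥ tw(K_{4}) = 3. The upper and lower bounds meet at 3, so that is the treewidth.

Treewidth 3.
One optimal decomposition is:
Bags: B1 = {2, 6, 9, 11}  B2 = {2, 9, 11, 12}  B3 = {2, 4, 11, 12}  B4 = {1, 2, 4, 12}  B5 = {1, 4, 8, 12}  B6 = {1, 4, 5, 8}  B7 = {1, 5, 8, 13}  B8 = {3, 5, 8, 13}  B9 = {3, 5, 13, 14}  B10 = {3, 7, 13, 14}  B11 = {3, 7, 10, 14}  B12 = {0, 7, 10, 14}
Tree: B1–B2, B2–B3, B3–B4, B4–B5, B5–B6, B6–B7, B7–B8, B8–B9, B9–B10, B10–B11, B11–B12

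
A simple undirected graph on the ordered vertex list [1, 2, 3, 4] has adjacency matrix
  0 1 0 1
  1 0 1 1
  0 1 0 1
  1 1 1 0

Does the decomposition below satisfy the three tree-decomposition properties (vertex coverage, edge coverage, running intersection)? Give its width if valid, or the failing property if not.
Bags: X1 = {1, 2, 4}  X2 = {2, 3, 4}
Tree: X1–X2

Yes; width 2.

Every vertex of G appears in some bag (union = {1, 2, 3, 4}); every edge is covered by a bag; and for each vertex v the set of bags containing v is connected in the bag tree. The decomposition is therefore valid. The largest bag has 3 vertices, so the width is 2.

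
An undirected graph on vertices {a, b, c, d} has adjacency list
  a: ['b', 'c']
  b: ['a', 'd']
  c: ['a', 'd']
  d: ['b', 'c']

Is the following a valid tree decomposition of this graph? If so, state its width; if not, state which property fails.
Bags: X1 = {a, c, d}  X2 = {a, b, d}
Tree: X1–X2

Checking the three conditions: (i) the bags cover all of {a, b, c, d}; (ii) for each edge, some bag contains both endpoints; (iii) the bags containing any fixed vertex form a subtree. All hold, so the decomposition is valid with width 3 − 1 = 2.

Yes; width 2.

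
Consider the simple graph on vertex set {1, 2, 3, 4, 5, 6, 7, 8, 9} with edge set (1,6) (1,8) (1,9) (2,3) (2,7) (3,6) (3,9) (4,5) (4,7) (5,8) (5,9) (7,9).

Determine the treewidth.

3

A width-3 tree decomposition is:
Bags: B1 = {4, 5, 7, 8}  B2 = {5, 7, 8, 9}  B3 = {1, 7, 8, 9}  B4 = {1, 2, 7, 9}  B5 = {1, 2, 3, 9}  B6 = {1, 2, 3, 6}
Tree: B1–B2, B2–B3, B3–B4, B4–B5, B5–B6
Each bag holds 4 vertices, so the decomposition has width 3, which upper-bounds the treewidth. For the lower bound: the 4 vertex sets {4,5,8}, {7}, {9}, {1,2,3,6} are disjoint, each induces a connected subgraph, and every pair is joined by at least one edge of G. Contracting each set to a single vertex therefore yields K_{4} as a minor, and since treewidth is minor-monotone, tw(G) ≥ tw(K_{4}) = 3. Therefore the treewidth is 3.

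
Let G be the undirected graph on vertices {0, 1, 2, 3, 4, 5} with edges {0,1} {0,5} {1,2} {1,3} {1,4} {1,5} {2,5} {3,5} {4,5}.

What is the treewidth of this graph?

A width-2 tree decomposition is:
Bags: B1 = {1, 3, 5}  B2 = {0, 1, 5}  B3 = {1, 4, 5}  B4 = {1, 2, 5}
Tree: B1–B2, B2–B3, B3–B4
The largest bag has 3 vertices, giving width 2; this decomposition certifies tw(G) ≤ 2. On the other hand G contains the 3-clique {0, 1, 5}. A clique must lie in a single bag of any decomposition, so no decomposition can have width below 2. Hence tw(G) = 2 exactly.

2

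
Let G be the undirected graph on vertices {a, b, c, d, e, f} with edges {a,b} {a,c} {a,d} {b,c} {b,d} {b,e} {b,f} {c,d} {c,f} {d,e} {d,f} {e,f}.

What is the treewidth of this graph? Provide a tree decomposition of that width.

Each bag holds 4 vertices, so the decomposition has width 3, which upper-bounds the treewidth. Conversely, {b, d, e, f} is a clique of size 4, and the vertices of any clique must share a bag in every tree decomposition; so some bag has ≥ 4 vertices and tw(G) ≥ 3. Combining the bounds, tw(G) = 3.

Treewidth 3.
Bags: B1 = {b, c, d, f}  B2 = {b, d, e, f}  B3 = {a, b, c, d}
Tree: B1–B2, B1–B3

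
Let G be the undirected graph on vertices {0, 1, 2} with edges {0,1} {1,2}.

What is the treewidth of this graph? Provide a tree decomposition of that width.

Treewidth 1.
One such decomposition:
Bags: B1 = {0, 1}  B2 = {1, 2}
Tree: B1–B2

Every bag has size at most 2, so the width is 2 − 1 = 1 and tw(G) ≤ 1. Since G has at least one edge (e.g. 0–1), it is not an edgeless graph, so tw(G) ≥ 1. Therefore the treewidth is 1.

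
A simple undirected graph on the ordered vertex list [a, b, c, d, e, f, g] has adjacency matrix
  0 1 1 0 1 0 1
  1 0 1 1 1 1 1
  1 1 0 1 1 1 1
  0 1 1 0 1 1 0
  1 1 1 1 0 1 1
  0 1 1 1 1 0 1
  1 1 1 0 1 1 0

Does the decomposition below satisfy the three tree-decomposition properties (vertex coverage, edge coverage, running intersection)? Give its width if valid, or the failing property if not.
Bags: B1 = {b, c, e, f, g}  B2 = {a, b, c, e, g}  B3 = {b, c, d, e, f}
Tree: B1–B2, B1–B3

Yes; width 4.

Checking the three conditions: (i) the bags cover all of {a, b, c, d, e, f, g}; (ii) for each edge, some bag contains both endpoints; (iii) the bags containing any fixed vertex form a subtree. All hold, so the decomposition is valid with width 5 − 1 = 4.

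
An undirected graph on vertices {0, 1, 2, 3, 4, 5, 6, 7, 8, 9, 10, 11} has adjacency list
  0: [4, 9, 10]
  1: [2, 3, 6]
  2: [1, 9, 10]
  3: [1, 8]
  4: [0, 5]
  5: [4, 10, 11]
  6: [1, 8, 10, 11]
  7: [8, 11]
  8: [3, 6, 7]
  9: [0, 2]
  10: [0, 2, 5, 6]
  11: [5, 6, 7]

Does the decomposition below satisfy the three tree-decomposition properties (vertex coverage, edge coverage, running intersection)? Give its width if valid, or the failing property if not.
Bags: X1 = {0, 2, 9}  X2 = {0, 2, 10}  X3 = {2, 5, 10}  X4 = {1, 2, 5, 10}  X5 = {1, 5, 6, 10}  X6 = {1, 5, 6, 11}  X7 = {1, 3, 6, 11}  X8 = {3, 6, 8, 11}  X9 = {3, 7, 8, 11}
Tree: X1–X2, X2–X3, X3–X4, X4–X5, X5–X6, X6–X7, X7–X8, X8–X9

A tree decomposition must satisfy three properties: every vertex lies in some bag; for every edge, both endpoints lie together in some bag; and for every vertex, the bags containing it form a connected subtree. Here vertex 4 appears in no bag, so the decomposition is invalid.

No — vertex 4 appears in no bag.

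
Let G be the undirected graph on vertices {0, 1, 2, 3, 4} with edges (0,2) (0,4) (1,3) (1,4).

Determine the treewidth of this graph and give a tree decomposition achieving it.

Treewidth 1.
One optimal decomposition is:
Bags: B1 = {0, 2}  B2 = {0, 4}  B3 = {1, 4}  B4 = {1, 3}
Tree: B1–B2, B2–B3, B3–B4

Each bag holds 2 vertices, so the decomposition has width 1, which upper-bounds the treewidth. G has an edge, so its treewidth is at least 1. The upper and lower bounds meet at 1, so that is the treewidth.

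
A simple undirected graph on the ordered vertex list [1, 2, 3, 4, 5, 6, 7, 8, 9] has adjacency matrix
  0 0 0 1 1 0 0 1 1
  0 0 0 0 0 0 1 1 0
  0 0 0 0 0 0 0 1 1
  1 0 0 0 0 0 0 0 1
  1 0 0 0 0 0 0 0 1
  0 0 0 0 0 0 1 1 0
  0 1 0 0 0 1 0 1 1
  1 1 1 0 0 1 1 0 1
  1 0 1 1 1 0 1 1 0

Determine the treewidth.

2

A width-2 tree decomposition is:
Bags: B1 = {1, 5, 9}  B2 = {1, 8, 9}  B3 = {7, 8, 9}  B4 = {3, 8, 9}  B5 = {1, 4, 9}  B6 = {6, 7, 8}  B7 = {2, 7, 8}
Tree: B1–B2, B2–B3, B2–B4, B1–B5, B3–B6, B6–B7
Each bag holds 3 vertices, so the decomposition has width 2, which upper-bounds the treewidth. Conversely, {1, 8, 9} is a clique of size 3, and the vertices of any clique must share a bag in every tree decomposition; so some bag has ≥ 3 vertices and tw(G) ≥ 2. Therefore the treewidth is 2.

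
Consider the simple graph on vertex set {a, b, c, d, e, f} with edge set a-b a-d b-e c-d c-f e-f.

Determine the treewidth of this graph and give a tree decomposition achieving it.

Each bag holds 3 vertices, so the decomposition has width 2, which upper-bounds the treewidth. For the lower bound, G contains the cycle d–a–b–e–f–c–d, so G is not a forest; only forests have treewidth ≤ 1, hence tw(G) ≥ 2. The upper and lower bounds meet at 2, so that is the treewidth.

Treewidth 2.
One such decomposition:
Bags: B1 = {a, b, d}  B2 = {b, d, e}  B3 = {d, e, f}  B4 = {c, d, f}
Tree: B1–B2, B2–B3, B3–B4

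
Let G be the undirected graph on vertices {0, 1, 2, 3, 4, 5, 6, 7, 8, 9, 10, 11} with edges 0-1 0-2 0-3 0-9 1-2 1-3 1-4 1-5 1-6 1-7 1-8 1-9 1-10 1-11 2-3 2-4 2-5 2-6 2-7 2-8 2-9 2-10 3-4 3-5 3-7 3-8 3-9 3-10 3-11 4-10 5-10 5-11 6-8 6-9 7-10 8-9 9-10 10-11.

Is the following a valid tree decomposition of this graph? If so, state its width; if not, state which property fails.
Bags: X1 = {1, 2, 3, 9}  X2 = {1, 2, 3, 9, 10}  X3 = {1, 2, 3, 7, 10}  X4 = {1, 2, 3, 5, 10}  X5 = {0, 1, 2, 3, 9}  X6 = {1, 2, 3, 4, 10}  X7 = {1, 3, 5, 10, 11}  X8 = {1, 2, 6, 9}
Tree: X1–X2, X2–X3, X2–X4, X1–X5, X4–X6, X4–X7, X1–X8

A tree decomposition must satisfy three properties: every vertex lies in some bag; for every edge, both endpoints lie together in some bag; and for every vertex, the bags containing it form a connected subtree. Here vertex 8 appears in no bag, so the decomposition is invalid.

No — vertex 8 appears in no bag.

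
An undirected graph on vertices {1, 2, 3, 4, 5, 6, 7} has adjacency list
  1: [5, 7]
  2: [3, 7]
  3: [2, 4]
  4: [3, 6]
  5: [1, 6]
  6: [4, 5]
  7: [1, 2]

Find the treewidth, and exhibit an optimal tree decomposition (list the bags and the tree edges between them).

Treewidth 2.
Bags: B1 = {1, 5, 6}  B2 = {1, 4, 6}  B3 = {1, 3, 4}  B4 = {1, 2, 3}  B5 = {1, 2, 7}
Tree: B1–B2, B2–B3, B3–B4, B4–B5

Every bag has size at most 3, so the width is 3 − 1 = 2 and tw(G) ≤ 2. The edges 1–5–6–4–3–2–7–1 form a cycle, so G is not a tree and its treewidth is at least 2. Therefore the treewidth is 2.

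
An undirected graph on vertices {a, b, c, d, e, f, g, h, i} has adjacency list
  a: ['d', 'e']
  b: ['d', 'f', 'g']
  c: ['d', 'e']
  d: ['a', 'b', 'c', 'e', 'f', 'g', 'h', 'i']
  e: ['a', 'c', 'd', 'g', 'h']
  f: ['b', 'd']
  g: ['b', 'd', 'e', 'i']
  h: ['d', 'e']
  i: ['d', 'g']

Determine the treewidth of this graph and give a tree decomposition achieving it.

Treewidth 2.
One optimal decomposition is:
Bags: B1 = {c, d, e}  B2 = {d, e, g}  B3 = {b, d, g}  B4 = {a, d, e}  B5 = {d, g, i}  B6 = {b, d, f}  B7 = {d, e, h}
Tree: B1–B2, B2–B3, B2–B4, B3–B5, B3–B6, B2–B7

Each bag holds 3 vertices, so the decomposition has width 2, which upper-bounds the treewidth. For the lower bound, the 3 vertices {d, e, g} are pairwise adjacent, and any tree decomposition puts a clique entirely inside one bag — forcing width ≥ 2. Hence tw(G) = 2 exactly.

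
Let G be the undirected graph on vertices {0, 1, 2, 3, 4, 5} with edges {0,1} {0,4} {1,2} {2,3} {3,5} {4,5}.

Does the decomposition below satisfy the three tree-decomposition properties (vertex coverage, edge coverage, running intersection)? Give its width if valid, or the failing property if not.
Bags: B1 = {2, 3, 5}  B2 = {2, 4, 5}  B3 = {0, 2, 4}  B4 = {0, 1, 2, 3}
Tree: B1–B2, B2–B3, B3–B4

No — bags containing vertex 3 are not connected in the tree.

A tree decomposition must satisfy three properties: every vertex lies in some bag; for every edge, both endpoints lie together in some bag; and for every vertex, the bags containing it form a connected subtree. Here bags containing vertex 3 are not connected in the tree, so the decomposition is invalid.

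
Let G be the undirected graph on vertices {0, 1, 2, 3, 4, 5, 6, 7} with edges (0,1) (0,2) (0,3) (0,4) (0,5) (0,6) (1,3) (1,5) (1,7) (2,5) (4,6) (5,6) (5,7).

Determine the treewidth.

A width-2 tree decomposition is:
Bags: B1 = {0, 1, 3}  B2 = {0, 1, 5}  B3 = {0, 5, 6}  B4 = {1, 5, 7}  B5 = {0, 2, 5}  B6 = {0, 4, 6}
Tree: B1–B2, B2–B3, B2–B4, B3–B5, B3–B6
Each bag holds 3 vertices, so the decomposition has width 2, which upper-bounds the treewidth. For the lower bound, the 3 vertices {0, 1, 3} are pairwise adjacent, and any tree decomposition puts a clique entirely inside one bag — forcing width ≥ 2. Hence tw(G) = 2 exactly.

2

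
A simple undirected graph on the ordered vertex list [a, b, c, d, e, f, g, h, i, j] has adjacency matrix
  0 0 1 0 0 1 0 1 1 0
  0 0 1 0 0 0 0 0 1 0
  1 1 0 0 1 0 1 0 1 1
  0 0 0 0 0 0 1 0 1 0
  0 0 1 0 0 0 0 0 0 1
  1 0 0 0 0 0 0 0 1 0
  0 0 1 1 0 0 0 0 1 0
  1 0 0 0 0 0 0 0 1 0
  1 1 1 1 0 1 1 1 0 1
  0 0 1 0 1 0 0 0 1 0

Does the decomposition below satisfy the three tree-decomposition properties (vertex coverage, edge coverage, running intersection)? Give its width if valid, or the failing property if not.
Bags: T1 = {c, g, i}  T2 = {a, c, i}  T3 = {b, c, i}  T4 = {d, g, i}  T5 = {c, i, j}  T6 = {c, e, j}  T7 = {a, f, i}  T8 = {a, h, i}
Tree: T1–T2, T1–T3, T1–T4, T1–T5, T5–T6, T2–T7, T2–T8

Every vertex of G appears in some bag (union = {a, b, c, d, e, f, g, h, i, j}); every edge is covered by a bag; and for each vertex v the set of bags containing v is connected in the bag tree. The decomposition is therefore valid. The largest bag has 3 vertices, so the width is 2.

Yes; width 2.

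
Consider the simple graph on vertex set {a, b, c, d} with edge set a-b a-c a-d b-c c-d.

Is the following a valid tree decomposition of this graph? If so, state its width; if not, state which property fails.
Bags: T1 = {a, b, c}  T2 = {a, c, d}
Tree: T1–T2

Yes; width 2.

Checking the three conditions: (i) the bags cover all of {a, b, c, d}; (ii) for each edge, some bag contains both endpoints; (iii) the bags containing any fixed vertex form a subtree. All hold, so the decomposition is valid with width 3 − 1 = 2.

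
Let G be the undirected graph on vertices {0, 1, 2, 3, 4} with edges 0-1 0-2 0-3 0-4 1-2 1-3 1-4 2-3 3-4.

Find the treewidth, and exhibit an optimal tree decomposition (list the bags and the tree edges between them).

Every bag has size at most 4, so the width is 4 − 1 = 3 and tw(G) ≤ 3. On the other hand G contains the 4-clique {0, 1, 2, 3}. A clique must lie in a single bag of any decomposition, so no decomposition can have width below 3. Therefore the treewidth is 3.

Treewidth 3.
One optimal decomposition is:
Bags: B1 = {0, 1, 3, 4}  B2 = {0, 1, 2, 3}
Tree: B1–B2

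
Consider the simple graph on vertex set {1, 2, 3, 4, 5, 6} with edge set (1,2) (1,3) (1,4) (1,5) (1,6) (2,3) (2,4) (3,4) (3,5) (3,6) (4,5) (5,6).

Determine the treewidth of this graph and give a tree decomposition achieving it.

Each bag holds 4 vertices, so the decomposition has width 3, which upper-bounds the treewidth. On the other hand G contains the 4-clique {1, 2, 3, 4}. A clique must lie in a single bag of any decomposition, so no decomposition can have width below 3. Therefore the treewidth is 3.

Treewidth 3.
One such decomposition:
Bags: B1 = {1, 3, 5, 6}  B2 = {1, 3, 4, 5}  B3 = {1, 2, 3, 4}
Tree: B1–B2, B2–B3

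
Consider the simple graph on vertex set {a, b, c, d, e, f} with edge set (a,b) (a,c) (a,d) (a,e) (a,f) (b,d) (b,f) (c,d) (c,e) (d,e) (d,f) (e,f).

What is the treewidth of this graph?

3

A width-3 tree decomposition is:
Bags: B1 = {a, b, d, f}  B2 = {a, d, e, f}  B3 = {a, c, d, e}
Tree: B1–B2, B2–B3
Every bag has size at most 4, so the width is 4 − 1 = 3 and tw(G) ≤ 3. For the lower bound, the 4 vertices {a, c, d, e} are pairwise adjacent, and any tree decomposition puts a clique entirely inside one bag — forcing width ≥ 3. Therefore the treewidth is 3.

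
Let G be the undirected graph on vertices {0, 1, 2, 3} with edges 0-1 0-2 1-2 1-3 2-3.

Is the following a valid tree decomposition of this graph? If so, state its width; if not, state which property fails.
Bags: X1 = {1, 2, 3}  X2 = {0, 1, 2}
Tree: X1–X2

Vertex coverage: the bags together contain {0, 1, 2, 3}, the full vertex set. Edge coverage: each edge of G has both endpoints in at least one bag. Running intersection: for every vertex, the bags containing it form a connected subtree. All three properties hold, so this is a valid tree decomposition of width max|bag| − 1 = 2, and hence tw(G) ≤ 2.

Yes; width 2.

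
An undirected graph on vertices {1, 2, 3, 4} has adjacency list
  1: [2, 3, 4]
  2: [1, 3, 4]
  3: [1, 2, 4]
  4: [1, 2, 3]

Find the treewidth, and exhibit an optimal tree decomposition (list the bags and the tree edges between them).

Treewidth 3.
One such decomposition:
Bags: B1 = {1, 2, 3, 4}
Tree: (single bag)

A single bag containing all 4 vertices is trivially a valid decomposition of width 3. Conversely, {1, 2, 3, 4} is a clique of size 4, and the vertices of any clique must share a bag in every tree decomposition; so some bag has ≥ 4 vertices and tw(G) ≥ 3. Therefore the treewidth is 3.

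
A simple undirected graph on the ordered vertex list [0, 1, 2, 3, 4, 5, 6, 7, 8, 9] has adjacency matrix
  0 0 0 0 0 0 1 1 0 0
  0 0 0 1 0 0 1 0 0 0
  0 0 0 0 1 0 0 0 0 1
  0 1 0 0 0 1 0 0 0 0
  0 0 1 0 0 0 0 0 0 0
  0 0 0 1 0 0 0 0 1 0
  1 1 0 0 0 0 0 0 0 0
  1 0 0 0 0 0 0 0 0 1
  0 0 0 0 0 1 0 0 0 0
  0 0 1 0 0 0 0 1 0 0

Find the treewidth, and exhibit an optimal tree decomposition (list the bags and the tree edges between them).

The largest bag has 2 vertices, giving width 1; this decomposition certifies tw(G) ≤ 1. Any graph with an edge has treewidth ≥ 1, and G has the edge 8–5. The upper and lower bounds meet at 1, so that is the treewidth.

Treewidth 1.
One such decomposition:
Bags: B1 = {5, 8}  B2 = {3, 5}  B3 = {1, 3}  B4 = {1, 6}  B5 = {0, 6}  B6 = {0, 7}  B7 = {7, 9}  B8 = {2, 9}  B9 = {2, 4}
Tree: B1–B2, B2–B3, B3–B4, B4–B5, B5–B6, B6–B7, B7–B8, B8–B9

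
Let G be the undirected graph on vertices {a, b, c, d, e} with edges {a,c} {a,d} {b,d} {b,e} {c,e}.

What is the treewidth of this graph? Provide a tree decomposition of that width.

Every bag has size at most 3, so the width is 3 − 1 = 2 and tw(G) ≤ 2. The edges c–a–d–b–e–c form a cycle, so G is not a tree and its treewidth is at least 2. Combining the bounds, tw(G) = 2.

Treewidth 2.
One optimal decomposition is:
Bags: B1 = {a, c, d}  B2 = {b, c, d}  B3 = {b, c, e}
Tree: B1–B2, B2–B3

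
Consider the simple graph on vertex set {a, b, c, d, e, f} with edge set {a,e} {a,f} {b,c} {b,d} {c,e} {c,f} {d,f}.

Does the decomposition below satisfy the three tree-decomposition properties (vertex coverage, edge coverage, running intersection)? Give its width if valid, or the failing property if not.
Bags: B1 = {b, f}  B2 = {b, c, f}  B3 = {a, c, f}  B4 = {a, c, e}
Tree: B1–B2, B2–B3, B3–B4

A tree decomposition must satisfy three properties: every vertex lies in some bag; for every edge, both endpoints lie together in some bag; and for every vertex, the bags containing it form a connected subtree. Here vertex d appears in no bag, so the decomposition is invalid.

No — vertex d appears in no bag.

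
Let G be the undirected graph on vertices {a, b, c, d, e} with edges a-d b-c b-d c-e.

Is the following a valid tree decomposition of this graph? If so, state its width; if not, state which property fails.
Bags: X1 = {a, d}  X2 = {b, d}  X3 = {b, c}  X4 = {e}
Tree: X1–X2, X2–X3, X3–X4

A tree decomposition must satisfy three properties: every vertex lies in some bag; for every edge, both endpoints lie together in some bag; and for every vertex, the bags containing it form a connected subtree. Here edge (c,e) lies in no bag, so the decomposition is invalid.

No — edge (c,e) lies in no bag.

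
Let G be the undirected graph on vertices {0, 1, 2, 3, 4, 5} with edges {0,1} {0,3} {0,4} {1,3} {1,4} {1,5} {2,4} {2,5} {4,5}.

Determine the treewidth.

2

A width-2 tree decomposition is:
Bags: B1 = {2, 4, 5}  B2 = {1, 4, 5}  B3 = {0, 1, 4}  B4 = {0, 1, 3}
Tree: B1–B2, B2–B3, B3–B4
Each bag holds 3 vertices, so the decomposition has width 2, which upper-bounds the treewidth. On the other hand G contains the 3-clique {0, 1, 3}. A clique must lie in a single bag of any decomposition, so no decomposition can have width below 2. Combining the bounds, tw(G) = 2.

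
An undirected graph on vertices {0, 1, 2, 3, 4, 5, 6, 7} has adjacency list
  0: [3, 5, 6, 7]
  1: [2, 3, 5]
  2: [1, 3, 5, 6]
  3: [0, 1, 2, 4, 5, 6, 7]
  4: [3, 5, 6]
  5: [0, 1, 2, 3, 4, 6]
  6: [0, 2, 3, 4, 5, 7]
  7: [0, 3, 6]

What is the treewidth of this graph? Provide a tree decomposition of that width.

Treewidth 3.
Bags: B1 = {3, 4, 5, 6}  B2 = {2, 3, 5, 6}  B3 = {0, 3, 5, 6}  B4 = {1, 2, 3, 5}  B5 = {0, 3, 6, 7}
Tree: B1–B2, B1–B3, B2–B4, B3–B5

Every bag has size at most 4, so the width is 4 − 1 = 3 and tw(G) ≤ 3. On the other hand G contains the 4-clique {1, 2, 3, 5}. A clique must lie in a single bag of any decomposition, so no decomposition can have width below 3. Therefore the treewidth is 3.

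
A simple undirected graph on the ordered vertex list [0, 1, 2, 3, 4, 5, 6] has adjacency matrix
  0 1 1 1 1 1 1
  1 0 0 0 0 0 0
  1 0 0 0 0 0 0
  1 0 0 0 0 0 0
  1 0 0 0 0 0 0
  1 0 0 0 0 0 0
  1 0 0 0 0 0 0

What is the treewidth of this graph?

A width-1 tree decomposition is:
Bags: B1 = {0, 5}  B2 = {0, 6}  B3 = {0, 3}  B4 = {0, 2}  B5 = {0, 1}  B6 = {0, 4}
Tree: B1–B2, B2–B3, B3–B4, B1–B5, B3–B6
Each bag holds 2 vertices, so the decomposition has width 1, which upper-bounds the treewidth. G has an edge, so its treewidth is at least 1. Therefore the treewidth is 1.

1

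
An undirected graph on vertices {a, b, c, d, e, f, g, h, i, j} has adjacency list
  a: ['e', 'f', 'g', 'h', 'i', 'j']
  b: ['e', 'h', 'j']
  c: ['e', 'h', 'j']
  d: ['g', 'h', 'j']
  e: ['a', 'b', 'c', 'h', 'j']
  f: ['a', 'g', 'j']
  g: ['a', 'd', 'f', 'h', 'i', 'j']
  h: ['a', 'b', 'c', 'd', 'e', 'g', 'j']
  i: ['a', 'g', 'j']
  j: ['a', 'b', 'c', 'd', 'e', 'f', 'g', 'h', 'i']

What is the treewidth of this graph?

3

A width-3 tree decomposition is:
Bags: B1 = {a, e, h, j}  B2 = {a, g, h, j}  B3 = {c, e, h, j}  B4 = {a, g, i, j}  B5 = {d, g, h, j}  B6 = {b, e, h, j}  B7 = {a, f, g, j}
Tree: B1–B2, B1–B3, B2–B4, B2–B5, B3–B6, B2–B7
The largest bag has 4 vertices, giving width 3; this decomposition certifies tw(G) ≤ 3. On the other hand G contains the 4-clique {d, g, h, j}. A clique must lie in a single bag of any decomposition, so no decomposition can have width below 3. Therefore the treewidth is 3.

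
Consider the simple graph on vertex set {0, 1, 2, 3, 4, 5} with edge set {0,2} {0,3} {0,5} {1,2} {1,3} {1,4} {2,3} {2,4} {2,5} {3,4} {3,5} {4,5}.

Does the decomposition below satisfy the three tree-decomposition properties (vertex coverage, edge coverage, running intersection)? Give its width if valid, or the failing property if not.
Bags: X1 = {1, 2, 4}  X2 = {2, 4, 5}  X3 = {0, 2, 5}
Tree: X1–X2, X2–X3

A tree decomposition must satisfy three properties: every vertex lies in some bag; for every edge, both endpoints lie together in some bag; and for every vertex, the bags containing it form a connected subtree. Here vertex 3 appears in no bag, so the decomposition is invalid.

No — vertex 3 appears in no bag.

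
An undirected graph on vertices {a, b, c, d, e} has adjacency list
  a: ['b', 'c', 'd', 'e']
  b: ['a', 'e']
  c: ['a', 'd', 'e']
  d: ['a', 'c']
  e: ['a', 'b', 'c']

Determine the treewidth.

A width-2 tree decomposition is:
Bags: B1 = {a, b, e}  B2 = {a, c, e}  B3 = {a, c, d}
Tree: B1–B2, B2–B3
Each bag holds 3 vertices, so the decomposition has width 2, which upper-bounds the treewidth. For the lower bound, the 3 vertices {a, c, d} are pairwise adjacent, and any tree decomposition puts a clique entirely inside one bag — forcing width ≥ 2. The upper and lower bounds meet at 2, so that is the treewidth.

2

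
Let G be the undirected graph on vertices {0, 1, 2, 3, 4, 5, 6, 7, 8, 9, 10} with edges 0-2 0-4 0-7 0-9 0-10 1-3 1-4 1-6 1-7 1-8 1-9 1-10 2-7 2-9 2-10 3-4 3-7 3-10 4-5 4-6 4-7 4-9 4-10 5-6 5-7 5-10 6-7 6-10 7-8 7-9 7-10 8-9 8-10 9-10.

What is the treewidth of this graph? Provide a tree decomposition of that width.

Treewidth 4.
Bags: B1 = {0, 4, 7, 9, 10}  B2 = {1, 4, 7, 9, 10}  B3 = {1, 4, 6, 7, 10}  B4 = {1, 3, 4, 7, 10}  B5 = {0, 2, 7, 9, 10}  B6 = {4, 5, 6, 7, 10}  B7 = {1, 7, 8, 9, 10}
Tree: B1–B2, B2–B3, B2–B4, B1–B5, B3–B6, B2–B7

The largest bag has 5 vertices, giving width 4; this decomposition certifies tw(G) ≤ 4. Conversely, {1, 7, 8, 9, 10} is a clique of size 5, and the vertices of any clique must share a bag in every tree decomposition; so some bag has ≥ 5 vertices and tw(G) ≥ 4. Hence tw(G) = 4 exactly.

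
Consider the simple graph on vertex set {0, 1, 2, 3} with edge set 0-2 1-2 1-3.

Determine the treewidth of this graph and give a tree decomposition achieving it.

Every bag has size at most 2, so the width is 2 − 1 = 1 and tw(G) ≤ 1. Any graph with an edge has treewidth ≥ 1, and G has the edge 0–2. The upper and lower bounds meet at 1, so that is the treewidth.

Treewidth 1.
One such decomposition:
Bags: B1 = {0, 2}  B2 = {1, 2}  B3 = {1, 3}
Tree: B1–B2, B2–B3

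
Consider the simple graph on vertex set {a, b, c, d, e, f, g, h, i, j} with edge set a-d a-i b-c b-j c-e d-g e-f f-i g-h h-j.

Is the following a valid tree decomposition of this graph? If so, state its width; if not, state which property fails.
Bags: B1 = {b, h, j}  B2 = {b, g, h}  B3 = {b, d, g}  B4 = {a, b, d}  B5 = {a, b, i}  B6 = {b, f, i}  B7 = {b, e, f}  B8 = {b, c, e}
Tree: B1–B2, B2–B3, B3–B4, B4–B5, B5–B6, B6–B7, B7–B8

Yes; width 2.

Vertex coverage: the bags together contain {a, b, c, d, e, f, g, h, i, j}, the full vertex set. Edge coverage: each edge of G has both endpoints in at least one bag. Running intersection: for every vertex, the bags containing it form a connected subtree. All three properties hold, so this is a valid tree decomposition of width max|bag| − 1 = 2, and hence tw(G) ≤ 2.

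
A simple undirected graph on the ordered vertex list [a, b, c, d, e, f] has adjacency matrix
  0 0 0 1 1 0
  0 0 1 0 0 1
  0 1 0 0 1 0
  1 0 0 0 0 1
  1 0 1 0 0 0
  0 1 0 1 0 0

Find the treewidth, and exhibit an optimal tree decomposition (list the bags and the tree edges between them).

The largest bag has 3 vertices, giving width 2; this decomposition certifies tw(G) ≤ 2. For the lower bound, G contains the cycle e–c–b–f–d–a–e, so G is not a forest; only forests have treewidth ≤ 1, hence tw(G) ≥ 2. Therefore the treewidth is 2.

Treewidth 2.
One such decomposition:
Bags: B1 = {b, c, e}  B2 = {b, e, f}  B3 = {d, e, f}  B4 = {a, d, e}
Tree: B1–B2, B2–B3, B3–B4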